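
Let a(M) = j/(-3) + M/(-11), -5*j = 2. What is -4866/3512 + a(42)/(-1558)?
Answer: -16431149/11879340 ≈ -1.3832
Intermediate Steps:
j = -⅖ (j = -⅕*2 = -⅖ ≈ -0.40000)
a(M) = 2/15 - M/11 (a(M) = -⅖/(-3) + M/(-11) = -⅖*(-⅓) + M*(-1/11) = 2/15 - M/11)
-4866/3512 + a(42)/(-1558) = -4866/3512 + (2/15 - 1/11*42)/(-1558) = -4866*1/3512 + (2/15 - 42/11)*(-1/1558) = -2433/1756 - 608/165*(-1/1558) = -2433/1756 + 16/6765 = -16431149/11879340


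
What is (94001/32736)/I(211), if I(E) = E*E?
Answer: 94001/1457439456 ≈ 6.4497e-5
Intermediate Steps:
I(E) = E²
(94001/32736)/I(211) = (94001/32736)/(211²) = (94001*(1/32736))/44521 = (94001/32736)*(1/44521) = 94001/1457439456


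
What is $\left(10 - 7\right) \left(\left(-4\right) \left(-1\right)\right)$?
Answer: $12$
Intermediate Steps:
$\left(10 - 7\right) \left(\left(-4\right) \left(-1\right)\right) = 3 \cdot 4 = 12$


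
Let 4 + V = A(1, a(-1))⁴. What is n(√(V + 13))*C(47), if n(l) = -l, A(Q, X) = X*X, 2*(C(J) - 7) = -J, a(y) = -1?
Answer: 33*√10/2 ≈ 52.178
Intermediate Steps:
C(J) = 7 - J/2 (C(J) = 7 + (-J)/2 = 7 - J/2)
A(Q, X) = X²
V = -3 (V = -4 + ((-1)²)⁴ = -4 + 1⁴ = -4 + 1 = -3)
n(√(V + 13))*C(47) = (-√(-3 + 13))*(7 - ½*47) = (-√10)*(7 - 47/2) = -√10*(-33/2) = 33*√10/2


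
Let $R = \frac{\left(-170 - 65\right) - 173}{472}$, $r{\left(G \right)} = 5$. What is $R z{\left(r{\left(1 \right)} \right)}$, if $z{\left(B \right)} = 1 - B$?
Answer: $\frac{204}{59} \approx 3.4576$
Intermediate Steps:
$R = - \frac{51}{59}$ ($R = \left(-235 - 173\right) \frac{1}{472} = \left(-408\right) \frac{1}{472} = - \frac{51}{59} \approx -0.86441$)
$R z{\left(r{\left(1 \right)} \right)} = - \frac{51 \left(1 - 5\right)}{59} = \left(- \frac{51}{59}\right) \left(-4\right) = \frac{204}{59}$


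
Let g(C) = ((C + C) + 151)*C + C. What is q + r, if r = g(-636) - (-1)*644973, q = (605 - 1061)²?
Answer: 1565229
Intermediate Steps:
q = 207936 (q = (-456)² = 207936)
g(C) = C + C*(151 + 2*C) (g(C) = (2*C + 151)*C + C = (151 + 2*C)*C + C = C*(151 + 2*C) + C = C + C*(151 + 2*C))
r = 1357293 (r = 2*(-636)*(76 - 636) - (-1)*644973 = 2*(-636)*(-560) - 1*(-644973) = 712320 + 644973 = 1357293)
q + r = 207936 + 1357293 = 1565229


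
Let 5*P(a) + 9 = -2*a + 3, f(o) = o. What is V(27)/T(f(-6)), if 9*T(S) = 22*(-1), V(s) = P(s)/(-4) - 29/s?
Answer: -26/33 ≈ -0.78788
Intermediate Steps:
P(a) = -6/5 - 2*a/5 (P(a) = -9/5 + (-2*a + 3)/5 = -9/5 + (3 - 2*a)/5 = -9/5 + (⅗ - 2*a/5) = -6/5 - 2*a/5)
V(s) = 3/10 - 29/s + s/10 (V(s) = (-6/5 - 2*s/5)/(-4) - 29/s = (-6/5 - 2*s/5)*(-¼) - 29/s = (3/10 + s/10) - 29/s = 3/10 - 29/s + s/10)
T(S) = -22/9 (T(S) = (22*(-1))/9 = (⅑)*(-22) = -22/9)
V(27)/T(f(-6)) = ((⅒)*(-290 + 27*(3 + 27))/27)/(-22/9) = ((⅒)*(1/27)*(-290 + 27*30))*(-9/22) = ((⅒)*(1/27)*(-290 + 810))*(-9/22) = ((⅒)*(1/27)*520)*(-9/22) = (52/27)*(-9/22) = -26/33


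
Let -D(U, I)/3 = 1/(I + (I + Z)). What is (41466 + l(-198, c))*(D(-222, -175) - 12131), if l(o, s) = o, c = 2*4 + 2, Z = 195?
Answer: -77596302936/155 ≈ -5.0062e+8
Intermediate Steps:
c = 10 (c = 8 + 2 = 10)
D(U, I) = -3/(195 + 2*I) (D(U, I) = -3/(I + (I + 195)) = -3/(I + (195 + I)) = -3/(195 + 2*I))
(41466 + l(-198, c))*(D(-222, -175) - 12131) = (41466 - 198)*(-3/(195 + 2*(-175)) - 12131) = 41268*(-3/(195 - 350) - 12131) = 41268*(-3/(-155) - 12131) = 41268*(-3*(-1/155) - 12131) = 41268*(3/155 - 12131) = 41268*(-1880302/155) = -77596302936/155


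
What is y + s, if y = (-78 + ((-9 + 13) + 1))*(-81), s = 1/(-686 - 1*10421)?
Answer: 65675690/11107 ≈ 5913.0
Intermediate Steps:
s = -1/11107 (s = 1/(-686 - 10421) = 1/(-11107) = -1/11107 ≈ -9.0033e-5)
y = 5913 (y = (-78 + (4 + 1))*(-81) = (-78 + 5)*(-81) = -73*(-81) = 5913)
y + s = 5913 - 1/11107 = 65675690/11107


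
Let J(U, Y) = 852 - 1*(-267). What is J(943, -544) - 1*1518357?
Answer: -1517238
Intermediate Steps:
J(U, Y) = 1119 (J(U, Y) = 852 + 267 = 1119)
J(943, -544) - 1*1518357 = 1119 - 1*1518357 = 1119 - 1518357 = -1517238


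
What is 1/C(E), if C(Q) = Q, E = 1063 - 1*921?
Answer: 1/142 ≈ 0.0070423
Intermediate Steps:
E = 142 (E = 1063 - 921 = 142)
1/C(E) = 1/142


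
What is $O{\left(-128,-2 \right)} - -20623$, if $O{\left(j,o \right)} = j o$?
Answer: $20879$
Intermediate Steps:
$O{\left(-128,-2 \right)} - -20623 = \left(-128\right) \left(-2\right) - -20623 = 256 + 20623 = 20879$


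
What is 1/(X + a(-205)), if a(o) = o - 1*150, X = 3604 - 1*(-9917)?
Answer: 1/13166 ≈ 7.5953e-5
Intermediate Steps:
X = 13521 (X = 3604 + 9917 = 13521)
a(o) = -150 + o (a(o) = o - 150 = -150 + o)
1/(X + a(-205)) = 1/(13521 + (-150 - 205)) = 1/(13521 - 355) = 1/13166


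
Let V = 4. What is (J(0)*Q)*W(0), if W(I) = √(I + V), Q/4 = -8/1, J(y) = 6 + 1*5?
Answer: -704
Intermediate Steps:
J(y) = 11 (J(y) = 6 + 5 = 11)
Q = -32 (Q = 4*(-8/1) = 4*(-8*1) = 4*(-8) = -32)
W(I) = √(4 + I) (W(I) = √(I + 4) = √(4 + I))
(J(0)*Q)*W(0) = (11*(-32))*√(4 + 0) = -352*√4 = -352*2 = -704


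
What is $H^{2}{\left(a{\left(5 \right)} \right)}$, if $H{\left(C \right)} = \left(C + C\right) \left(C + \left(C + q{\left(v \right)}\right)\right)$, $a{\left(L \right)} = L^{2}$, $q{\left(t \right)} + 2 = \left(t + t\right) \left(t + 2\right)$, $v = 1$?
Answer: $7290000$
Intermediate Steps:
$q{\left(t \right)} = -2 + 2 t \left(2 + t\right)$ ($q{\left(t \right)} = -2 + \left(t + t\right) \left(t + 2\right) = -2 + 2 t \left(2 + t\right)$)
$H{\left(C \right)} = 2 C \left(4 + 2 C\right)$ ($H{\left(C \right)} = \left(C + C\right) \left(C + \left(C + \left(-2 + 2 \cdot 1^{2} + 4 \cdot 1\right)\right)\right) = 2 C \left(C + \left(C + \left(-2 + 2 \cdot 1 + 4\right)\right)\right) = 2 C \left(C + \left(C + \left(-2 + 2 + 4\right)\right)\right) = 2 C \left(C + \left(C + 4\right)\right) = 2 C \left(C + \left(4 + C\right)\right) = 2 C \left(4 + 2 C\right)$)
$H^{2}{\left(a{\left(5 \right)} \right)} = \left(4 \cdot 5^{2} \left(2 + 5^{2}\right)\right)^{2} = \left(4 \cdot 25 \left(2 + 25\right)\right)^{2} = \left(4 \cdot 25 \cdot 27\right)^{2} = 2700^{2} = 7290000$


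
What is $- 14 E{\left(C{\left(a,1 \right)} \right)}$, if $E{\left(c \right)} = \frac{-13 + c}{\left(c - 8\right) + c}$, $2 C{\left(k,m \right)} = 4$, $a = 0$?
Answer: $- \frac{77}{2} \approx -38.5$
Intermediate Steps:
$C{\left(k,m \right)} = 2$ ($C{\left(k,m \right)} = \frac{1}{2} \cdot 4 = 2$)
$E{\left(c \right)} = \frac{-13 + c}{-8 + 2 c}$ ($E{\left(c \right)} = \frac{-13 + c}{\left(-8 + c\right) + c} = \frac{-13 + c}{-8 + 2 c}$)
$- 14 E{\left(C{\left(a,1 \right)} \right)} = - 14 \frac{-13 + 2}{2 \left(-4 + 2\right)} = - 14 \cdot \frac{1}{2} \frac{1}{-2} \left(-11\right) = - 14 \cdot \frac{1}{2} \left(- \frac{1}{2}\right) \left(-11\right) = \left(-14\right) \frac{11}{4} = - \frac{77}{2}$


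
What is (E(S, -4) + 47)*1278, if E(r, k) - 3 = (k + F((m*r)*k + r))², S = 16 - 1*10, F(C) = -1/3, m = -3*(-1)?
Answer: 87898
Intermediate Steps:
m = 3
F(C) = -⅓ (F(C) = -1*⅓ = -⅓)
S = 6 (S = 16 - 10 = 6)
E(r, k) = 3 + (-⅓ + k)² (E(r, k) = 3 + (k - ⅓)² = 3 + (-⅓ + k)²)
(E(S, -4) + 47)*1278 = ((3 + (-1 + 3*(-4))²/9) + 47)*1278 = ((3 + (-1 - 12)²/9) + 47)*1278 = ((3 + (⅑)*(-13)²) + 47)*1278 = ((3 + (⅑)*169) + 47)*1278 = ((3 + 169/9) + 47)*1278 = (196/9 + 47)*1278 = (619/9)*1278 = 87898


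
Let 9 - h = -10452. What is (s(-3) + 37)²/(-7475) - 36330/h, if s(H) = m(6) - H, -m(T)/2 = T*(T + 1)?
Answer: -97273082/26065325 ≈ -3.7319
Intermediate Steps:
h = 10461 (h = 9 - 1*(-10452) = 9 + 10452 = 10461)
m(T) = -2*T*(1 + T) (m(T) = -2*T*(T + 1) = -2*T*(1 + T))
s(H) = -84 - H (s(H) = -2*6*(1 + 6) - H = -2*6*7 - H = -84 - H)
(s(-3) + 37)²/(-7475) - 36330/h = ((-84 - 1*(-3)) + 37)²/(-7475) - 36330/10461 = ((-84 + 3) + 37)²*(-1/7475) - 36330*1/10461 = (-81 + 37)²*(-1/7475) - 12110/3487 = (-44)²*(-1/7475) - 12110/3487 = 1936*(-1/7475) - 12110/3487 = -1936/7475 - 12110/3487 = -97273082/26065325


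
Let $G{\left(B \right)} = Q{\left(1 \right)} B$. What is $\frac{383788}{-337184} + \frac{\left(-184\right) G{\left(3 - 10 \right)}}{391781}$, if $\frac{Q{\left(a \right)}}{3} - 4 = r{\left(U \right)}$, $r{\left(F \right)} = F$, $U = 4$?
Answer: $- \frac{34984453655}{33025571176} \approx -1.0593$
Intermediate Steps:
$Q{\left(a \right)} = 24$ ($Q{\left(a \right)} = 12 + 3 \cdot 4 = 12 + 12 = 24$)
$G{\left(B \right)} = 24 B$
$\frac{383788}{-337184} + \frac{\left(-184\right) G{\left(3 - 10 \right)}}{391781} = \frac{383788}{-337184} + \frac{\left(-184\right) 24 \left(3 - 10\right)}{391781} = 383788 \left(- \frac{1}{337184}\right) + - 184 \cdot 24 \left(-7\right) \frac{1}{391781} = - \frac{95947}{84296} + \left(-184\right) \left(-168\right) \frac{1}{391781} = - \frac{95947}{84296} + 30912 \cdot \frac{1}{391781} = - \frac{95947}{84296} + \frac{30912}{391781} = - \frac{34984453655}{33025571176}$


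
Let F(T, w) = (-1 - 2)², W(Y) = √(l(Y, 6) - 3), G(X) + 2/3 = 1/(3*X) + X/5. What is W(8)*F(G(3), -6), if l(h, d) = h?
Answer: 9*√5 ≈ 20.125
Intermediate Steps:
G(X) = -⅔ + 1/(3*X) + X/5 (G(X) = -⅔ + (1/(3*X) + X/5) = -⅔ + 1/(3*X) + X/5)
W(Y) = √(-3 + Y) (W(Y) = √(Y - 3) = √(-3 + Y))
F(T, w) = 9 (F(T, w) = (-3)² = 9)
W(8)*F(G(3), -6) = √(-3 + 8)*9 = √5*9 = 9*√5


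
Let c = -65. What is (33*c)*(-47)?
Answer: 100815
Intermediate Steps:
(33*c)*(-47) = (33*(-65))*(-47) = -2145*(-47) = 100815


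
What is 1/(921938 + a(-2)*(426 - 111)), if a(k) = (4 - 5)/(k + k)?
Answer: 4/3688067 ≈ 1.0846e-6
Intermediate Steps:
a(k) = -1/(2*k)
1/(921938 + a(-2)*(426 - 111)) = 1/(921938 + (-½/(-2))*(426 - 111)) = 1/(921938 - ½*(-½)*315) = 1/(921938 + (¼)*315) = 1/(921938 + 315/4) = 1/(3688067/4) = 4/3688067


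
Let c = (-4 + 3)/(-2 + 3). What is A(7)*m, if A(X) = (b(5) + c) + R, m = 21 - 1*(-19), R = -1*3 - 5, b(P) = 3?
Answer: -240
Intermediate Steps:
c = -1 (c = -1/1 = -1*1 = -1)
R = -8 (R = -3 - 5 = -8)
m = 40 (m = 21 + 19 = 40)
A(X) = -6 (A(X) = (3 - 1) - 8 = 2 - 8 = -6)
A(7)*m = -6*40 = -240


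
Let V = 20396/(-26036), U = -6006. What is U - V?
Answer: -39087955/6509 ≈ -6005.2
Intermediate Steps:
V = -5099/6509 (V = 20396*(-1/26036) = -5099/6509 ≈ -0.78338)
U - V = -6006 - 1*(-5099/6509) = -6006 + 5099/6509 = -39087955/6509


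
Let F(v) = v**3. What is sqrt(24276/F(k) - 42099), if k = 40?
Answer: I*sqrt(6735779310)/400 ≈ 205.18*I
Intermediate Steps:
sqrt(24276/F(k) - 42099) = sqrt(24276/(40**3) - 42099) = sqrt(24276/64000 - 42099) = sqrt(24276*(1/64000) - 42099) = sqrt(6069/16000 - 42099) = sqrt(-673577931/16000) = I*sqrt(6735779310)/400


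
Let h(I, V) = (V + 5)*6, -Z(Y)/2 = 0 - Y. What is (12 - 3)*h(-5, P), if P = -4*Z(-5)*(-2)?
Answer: -4050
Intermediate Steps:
Z(Y) = 2*Y (Z(Y) = -2*(0 - Y) = -(-2)*Y = 2*Y)
P = -80 (P = -8*(-5)*(-2) = -4*(-10)*(-2) = 40*(-2) = -80)
h(I, V) = 30 + 6*V (h(I, V) = (5 + V)*6 = 30 + 6*V)
(12 - 3)*h(-5, P) = (12 - 3)*(30 + 6*(-80)) = 9*(30 - 480) = 9*(-450) = -4050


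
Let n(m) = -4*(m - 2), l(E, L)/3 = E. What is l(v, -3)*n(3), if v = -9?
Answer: 108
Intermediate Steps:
l(E, L) = 3*E
n(m) = 8 - 4*m (n(m) = -4*(-2 + m) = 8 - 4*m)
l(v, -3)*n(3) = (3*(-9))*(8 - 4*3) = -27*(8 - 12) = -27*(-4) = 108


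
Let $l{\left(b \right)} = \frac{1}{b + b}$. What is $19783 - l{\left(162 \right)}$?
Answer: $\frac{6409691}{324} \approx 19783.0$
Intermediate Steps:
$l{\left(b \right)} = \frac{1}{2 b}$
$19783 - l{\left(162 \right)} = 19783 - \frac{1}{2 \cdot 162} = 19783 - \frac{1}{2} \cdot \frac{1}{162} = 19783 - \frac{1}{324} = \frac{6409691}{324}$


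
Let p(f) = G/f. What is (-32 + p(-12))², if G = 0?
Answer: 1024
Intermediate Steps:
p(f) = 0 (p(f) = 0/f = 0)
(-32 + p(-12))² = (-32 + 0)² = (-32)² = 1024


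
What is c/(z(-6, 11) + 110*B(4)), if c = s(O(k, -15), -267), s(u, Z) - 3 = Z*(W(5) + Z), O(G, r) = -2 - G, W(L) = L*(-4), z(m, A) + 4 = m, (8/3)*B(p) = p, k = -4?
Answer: 2472/5 ≈ 494.40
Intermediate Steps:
B(p) = 3*p/8
z(m, A) = -4 + m
W(L) = -4*L
s(u, Z) = 3 + Z*(-20 + Z) (s(u, Z) = 3 + Z*(-4*5 + Z) = 3 + Z*(-20 + Z))
c = 76632 (c = 3 + (-267)² - 20*(-267) = 3 + 71289 + 5340 = 76632)
c/(z(-6, 11) + 110*B(4)) = 76632/((-4 - 6) + 110*((3/8)*4)) = 76632/(-10 + 110*(3/2)) = 76632/(-10 + 165) = 76632/155 = 76632*(1/155) = 2472/5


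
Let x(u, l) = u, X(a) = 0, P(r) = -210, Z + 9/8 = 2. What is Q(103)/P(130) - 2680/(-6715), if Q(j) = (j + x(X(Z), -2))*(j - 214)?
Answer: 5155693/94010 ≈ 54.842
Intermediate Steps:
Z = 7/8 (Z = -9/8 + 2 = 7/8 ≈ 0.87500)
Q(j) = j*(-214 + j) (Q(j) = (j + 0)*(j - 214) = j*(-214 + j))
Q(103)/P(130) - 2680/(-6715) = (103*(-214 + 103))/(-210) - 2680/(-6715) = (103*(-111))*(-1/210) - 2680*(-1/6715) = -11433*(-1/210) + 536/1343 = 3811/70 + 536/1343 = 5155693/94010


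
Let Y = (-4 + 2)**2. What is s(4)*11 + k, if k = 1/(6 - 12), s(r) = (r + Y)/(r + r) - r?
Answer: -199/6 ≈ -33.167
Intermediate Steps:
Y = 4 (Y = (-2)**2 = 4)
s(r) = -r + (4 + r)/(2*r) (s(r) = (r + 4)/(r + r) - r = (4 + r)/((2*r)) - r = (4 + r)*(1/(2*r)) - r = (4 + r)/(2*r) - r = -r + (4 + r)/(2*r))
k = -1/6 (k = 1/(-6) = -1/6 ≈ -0.16667)
s(4)*11 + k = (1/2 - 1*4 + 2/4)*11 - 1/6 = (1/2 - 4 + 2*(1/4))*11 - 1/6 = (1/2 - 4 + 1/2)*11 - 1/6 = -3*11 - 1/6 = -33 - 1/6 = -199/6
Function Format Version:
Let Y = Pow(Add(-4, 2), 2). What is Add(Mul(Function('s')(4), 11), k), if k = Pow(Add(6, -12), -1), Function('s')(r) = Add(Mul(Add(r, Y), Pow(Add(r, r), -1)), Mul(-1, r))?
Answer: Rational(-199, 6) ≈ -33.167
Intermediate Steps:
Y = 4 (Y = Pow(-2, 2) = 4)
Function('s')(r) = Add(Mul(-1, r), Mul(Rational(1, 2), Pow(r, -1), Add(4, r))) (Function('s')(r) = Add(Mul(Add(r, 4), Pow(Add(r, r), -1)), Mul(-1, r)) = Add(Mul(Add(4, r), Pow(Mul(2, r), -1)), Mul(-1, r)) = Add(Mul(Add(4, r), Mul(Rational(1, 2), Pow(r, -1))), Mul(-1, r)) = Add(Mul(Rational(1, 2), Pow(r, -1), Add(4, r)), Mul(-1, r)) = Add(Mul(-1, r), Mul(Rational(1, 2), Pow(r, -1), Add(4, r))))
k = Rational(-1, 6) (k = Pow(-6, -1) = Rational(-1, 6) ≈ -0.16667)
Add(Mul(Function('s')(4), 11), k) = Add(Mul(Add(Rational(1, 2), Mul(-1, 4), Mul(2, Pow(4, -1))), 11), Rational(-1, 6)) = Add(Mul(Add(Rational(1, 2), -4, Mul(2, Rational(1, 4))), 11), Rational(-1, 6)) = Add(Mul(Add(Rational(1, 2), -4, Rational(1, 2)), 11), Rational(-1, 6)) = Add(Mul(-3, 11), Rational(-1, 6)) = Add(-33, Rational(-1, 6)) = Rational(-199, 6)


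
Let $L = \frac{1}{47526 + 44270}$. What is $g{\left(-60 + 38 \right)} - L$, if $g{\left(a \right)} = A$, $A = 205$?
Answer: $\frac{18818179}{91796} \approx 205.0$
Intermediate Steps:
$g{\left(a \right)} = 205$
$L = \frac{1}{91796} \approx 1.0894 \cdot 10^{-5}$
$g{\left(-60 + 38 \right)} - L = 205 - \frac{1}{91796} = \frac{18818179}{91796}$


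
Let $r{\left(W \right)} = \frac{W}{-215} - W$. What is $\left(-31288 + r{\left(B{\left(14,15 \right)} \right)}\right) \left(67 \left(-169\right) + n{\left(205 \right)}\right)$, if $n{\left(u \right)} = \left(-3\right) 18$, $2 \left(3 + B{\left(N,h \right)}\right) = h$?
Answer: $\frac{76543227284}{215} \approx 3.5602 \cdot 10^{8}$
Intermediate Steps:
$B{\left(N,h \right)} = -3 + \frac{h}{2}$
$n{\left(u \right)} = -54$
$r{\left(W \right)} = - \frac{216 W}{215}$ ($r{\left(W \right)} = W \left(- \frac{1}{215}\right) - W = - \frac{W}{215} - W = - \frac{216 W}{215}$)
$\left(-31288 + r{\left(B{\left(14,15 \right)} \right)}\right) \left(67 \left(-169\right) + n{\left(205 \right)}\right) = \left(-31288 - \frac{216 \left(-3 + \frac{1}{2} \cdot 15\right)}{215}\right) \left(67 \left(-169\right) - 54\right) = \left(-31288 - \frac{216 \left(-3 + \frac{15}{2}\right)}{215}\right) \left(-11323 - 54\right) = \left(-31288 - \frac{972}{215}\right) \left(-11377\right) = \left(- \frac{6727892}{215}\right) \left(-11377\right) = \frac{76543227284}{215}$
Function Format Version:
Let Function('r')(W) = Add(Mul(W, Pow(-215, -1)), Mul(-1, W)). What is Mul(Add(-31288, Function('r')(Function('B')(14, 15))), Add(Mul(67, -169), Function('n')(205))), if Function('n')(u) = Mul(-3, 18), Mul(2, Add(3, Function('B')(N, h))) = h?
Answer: Rational(76543227284, 215) ≈ 3.5602e+8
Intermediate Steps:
Function('B')(N, h) = Add(-3, Mul(Rational(1, 2), h))
Function('n')(u) = -54
Function('r')(W) = Mul(Rational(-216, 215), W) (Function('r')(W) = Add(Mul(W, Rational(-1, 215)), Mul(-1, W)) = Add(Mul(Rational(-1, 215), W), Mul(-1, W)) = Mul(Rational(-216, 215), W))
Mul(Add(-31288, Function('r')(Function('B')(14, 15))), Add(Mul(67, -169), Function('n')(205))) = Mul(Add(-31288, Mul(Rational(-216, 215), Add(-3, Mul(Rational(1, 2), 15)))), Add(Mul(67, -169), -54)) = Mul(Add(-31288, Mul(Rational(-216, 215), Add(-3, Rational(15, 2)))), Add(-11323, -54)) = Mul(Add(-31288, Mul(Rational(-216, 215), Rational(9, 2))), -11377) = Mul(Add(-31288, Rational(-972, 215)), -11377) = Mul(Rational(-6727892, 215), -11377) = Rational(76543227284, 215)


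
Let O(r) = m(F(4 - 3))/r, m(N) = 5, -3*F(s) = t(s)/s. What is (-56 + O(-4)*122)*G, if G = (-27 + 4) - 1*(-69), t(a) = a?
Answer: -9591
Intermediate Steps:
F(s) = -1/3 (F(s) = -s/(3*s) = -1/3*1 = -1/3)
O(r) = 5/r
G = 46 (G = -23 + 69 = 46)
(-56 + O(-4)*122)*G = (-56 + (5/(-4))*122)*46 = (-56 + (5*(-1/4))*122)*46 = (-56 - 5/4*122)*46 = (-56 - 305/2)*46 = -417/2*46 = -9591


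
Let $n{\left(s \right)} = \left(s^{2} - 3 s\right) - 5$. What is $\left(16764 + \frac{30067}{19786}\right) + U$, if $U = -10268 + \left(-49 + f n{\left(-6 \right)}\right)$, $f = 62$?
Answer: $\frac{187700277}{19786} \approx 9486.5$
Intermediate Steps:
$n{\left(s \right)} = -5 + s^{2} - 3 s$
$U = -7279$ ($U = -10268 - \left(49 - 62 \left(-5 + \left(-6\right)^{2} - -18\right)\right) = -10268 - \left(49 - 62 \left(-5 + 36 + 18\right)\right) = -10268 + \left(-49 + 62 \cdot 49\right) = -10268 + \left(-49 + 3038\right) = -10268 + 2989 = -7279$)
$\left(16764 + \frac{30067}{19786}\right) + U = \left(16764 + \frac{30067}{19786}\right) - 7279 = \frac{331722571}{19786} - 7279 = \frac{187700277}{19786}$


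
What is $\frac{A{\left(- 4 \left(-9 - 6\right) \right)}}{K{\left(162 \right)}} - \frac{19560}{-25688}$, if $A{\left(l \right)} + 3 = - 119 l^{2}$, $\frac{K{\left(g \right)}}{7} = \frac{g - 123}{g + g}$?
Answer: $- \frac{11428061313}{22477} \approx -5.0843 \cdot 10^{5}$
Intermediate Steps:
$K{\left(g \right)} = \frac{7 \left(-123 + g\right)}{2 g}$ ($K{\left(g \right)} = 7 \frac{g - 123}{g + g} = 7 \frac{-123 + g}{2 g} = \frac{7 \left(-123 + g\right)}{2 g}$)
$A{\left(l \right)} = -3 - 119 l^{2}$
$\frac{A{\left(- 4 \left(-9 - 6\right) \right)}}{K{\left(162 \right)}} - \frac{19560}{-25688} = \frac{-3 - 119 \left(- 4 \left(-9 - 6\right)\right)^{2}}{\frac{7}{2} \cdot \frac{1}{162} \left(-123 + 162\right)} - \frac{19560}{-25688} = \frac{-3 - 119 \left(\left(-4\right) \left(-15\right)\right)^{2}}{\frac{7}{2} \cdot \frac{1}{162} \cdot 39} - - \frac{2445}{3211} = \frac{-3 - 119 \cdot 60^{2}}{\frac{91}{108}} + \frac{2445}{3211} = \left(-3 - 428400\right) \frac{108}{91} + \frac{2445}{3211} = \left(-428403\right) \frac{108}{91} + \frac{2445}{3211} = - \frac{46267524}{91} + \frac{2445}{3211} = - \frac{11428061313}{22477}$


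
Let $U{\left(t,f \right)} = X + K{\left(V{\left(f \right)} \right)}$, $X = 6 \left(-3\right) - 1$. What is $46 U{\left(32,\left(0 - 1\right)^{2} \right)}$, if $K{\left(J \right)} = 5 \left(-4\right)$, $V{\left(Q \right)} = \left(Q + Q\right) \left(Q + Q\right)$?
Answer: $-1794$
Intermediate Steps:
$V{\left(Q \right)} = 4 Q^{2}$ ($V{\left(Q \right)} = 2 Q 2 Q = 4 Q^{2}$)
$K{\left(J \right)} = -20$
$X = -19$ ($X = -18 - 1 = -19$)
$U{\left(t,f \right)} = -39$ ($U{\left(t,f \right)} = -19 - 20 = -39$)
$46 U{\left(32,\left(0 - 1\right)^{2} \right)} = 46 \left(-39\right) = -1794$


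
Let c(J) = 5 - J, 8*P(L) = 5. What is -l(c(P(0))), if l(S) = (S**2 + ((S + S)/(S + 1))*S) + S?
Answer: -84315/2752 ≈ -30.638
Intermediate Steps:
P(L) = 5/8 (P(L) = (1/8)*5 = 5/8)
l(S) = S + S**2 + 2*S**2/(1 + S) (l(S) = (S**2 + ((2*S)/(1 + S))*S) + S = (S**2 + (2*S/(1 + S))*S) + S = (S**2 + 2*S**2/(1 + S)) + S = S + S**2 + 2*S**2/(1 + S))
-l(c(P(0))) = -(5 - 1*5/8)*(1 + (5 - 1*5/8)**2 + 4*(5 - 1*5/8))/(1 + (5 - 1*5/8)) = -(5 - 5/8)*(1 + (5 - 5/8)**2 + 4*(5 - 5/8))/(1 + (5 - 5/8)) = -35*(1 + (35/8)**2 + 4*(35/8))/(8*(1 + 35/8)) = -35*(1 + 1225/64 + 35/2)/(8*43/8) = -35*8*2409/(8*43*64) = -1*84315/2752 = -84315/2752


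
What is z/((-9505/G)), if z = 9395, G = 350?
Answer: -657650/1901 ≈ -345.95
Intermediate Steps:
z/((-9505/G)) = 9395/((-9505/350)) = 9395/((-9505*1/350)) = 9395/(-1901/70) = 9395*(-70/1901) = -657650/1901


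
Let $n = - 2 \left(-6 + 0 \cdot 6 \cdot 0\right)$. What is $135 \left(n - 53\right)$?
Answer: $-5535$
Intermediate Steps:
$n = 12$ ($n = - 2 \left(-6 + 0 \cdot 0\right) = - 2 \left(-6 + 0\right) = \left(-2\right) \left(-6\right) = 12$)
$135 \left(n - 53\right) = 135 \left(12 - 53\right) = 135 \left(-41\right) = -5535$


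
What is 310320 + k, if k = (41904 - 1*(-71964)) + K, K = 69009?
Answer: 493197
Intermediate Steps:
k = 182877 (k = (41904 - 1*(-71964)) + 69009 = (41904 + 71964) + 69009 = 113868 + 69009 = 182877)
310320 + k = 310320 + 182877 = 493197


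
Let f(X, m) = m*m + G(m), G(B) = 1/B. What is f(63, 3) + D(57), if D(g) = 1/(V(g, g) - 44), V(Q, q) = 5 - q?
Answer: 895/96 ≈ 9.3229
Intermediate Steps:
D(g) = 1/(-39 - g) (D(g) = 1/((5 - g) - 44) = 1/(-39 - g))
f(X, m) = 1/m + m² (f(X, m) = m*m + 1/m = m² + 1/m = 1/m + m²)
f(63, 3) + D(57) = (1 + 3³)/3 - 1/(39 + 57) = (1 + 27)/3 - 1/96 = (⅓)*28 - 1*1/96 = 28/3 - 1/96 = 895/96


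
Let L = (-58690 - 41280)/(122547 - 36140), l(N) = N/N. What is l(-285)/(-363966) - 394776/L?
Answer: 6207696695406871/18192840510 ≈ 3.4122e+5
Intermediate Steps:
l(N) = 1
L = -99970/86407 ≈ -1.1570
l(-285)/(-363966) - 394776/L = 1/(-363966) - 394776/(-99970/86407) = 1*(-1/363966) - 394776*(-86407/99970) = -1/363966 + 17055704916/49985 = 6207696695406871/18192840510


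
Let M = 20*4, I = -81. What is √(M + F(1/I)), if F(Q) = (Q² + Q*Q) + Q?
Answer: √524801/81 ≈ 8.9436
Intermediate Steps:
M = 80
F(Q) = Q + 2*Q² (F(Q) = (Q² + Q²) + Q = 2*Q² + Q = Q + 2*Q²)
√(M + F(1/I)) = √(80 + (1 + 2/(-81))/(-81)) = √(80 - (1 + 2*(-1/81))/81) = √(80 - (1 - 2/81)/81) = √(80 - 1/81*79/81) = √(80 - 79/6561) = √(524801/6561) = √524801/81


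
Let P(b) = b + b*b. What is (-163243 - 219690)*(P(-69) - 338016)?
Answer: 127640759292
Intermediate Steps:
P(b) = b + b²
(-163243 - 219690)*(P(-69) - 338016) = (-163243 - 219690)*(-69*(1 - 69) - 338016) = -382933*(-69*(-68) - 338016) = -382933*(4692 - 338016) = -382933*(-333324) = 127640759292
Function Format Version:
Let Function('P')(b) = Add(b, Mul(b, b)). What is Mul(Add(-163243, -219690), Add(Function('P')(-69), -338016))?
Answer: 127640759292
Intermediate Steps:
Function('P')(b) = Add(b, Pow(b, 2))
Mul(Add(-163243, -219690), Add(Function('P')(-69), -338016)) = Mul(Add(-163243, -219690), Add(Mul(-69, Add(1, -69)), -338016)) = Mul(-382933, Add(Mul(-69, -68), -338016)) = Mul(-382933, Add(4692, -338016)) = Mul(-382933, -333324) = 127640759292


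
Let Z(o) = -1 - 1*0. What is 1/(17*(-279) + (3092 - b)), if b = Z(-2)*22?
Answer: -1/1629 ≈ -0.00061387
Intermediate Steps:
Z(o) = -1 (Z(o) = -1 + 0 = -1)
b = -22 (b = -1*22 = -22)
1/(17*(-279) + (3092 - b)) = 1/(17*(-279) + (3092 - 1*(-22))) = 1/(-4743 + (3092 + 22)) = 1/(-4743 + 3114) = 1/(-1629) = -1/1629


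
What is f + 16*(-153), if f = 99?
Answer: -2349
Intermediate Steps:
f + 16*(-153) = 99 + 16*(-153) = 99 - 2448 = -2349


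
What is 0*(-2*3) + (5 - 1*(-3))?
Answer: 8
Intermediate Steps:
0*(-2*3) + (5 - 1*(-3)) = 0*(-6) + (5 + 3) = 0 + 8 = 8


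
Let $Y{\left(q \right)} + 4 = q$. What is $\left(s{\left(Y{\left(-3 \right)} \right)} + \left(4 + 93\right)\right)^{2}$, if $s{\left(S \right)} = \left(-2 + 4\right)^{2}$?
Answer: $10201$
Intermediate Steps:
$Y{\left(q \right)} = -4 + q$
$s{\left(S \right)} = 4$ ($s{\left(S \right)} = 2^{2} = 4$)
$\left(s{\left(Y{\left(-3 \right)} \right)} + \left(4 + 93\right)\right)^{2} = \left(4 + \left(4 + 93\right)\right)^{2} = \left(4 + 97\right)^{2} = 101^{2} = 10201$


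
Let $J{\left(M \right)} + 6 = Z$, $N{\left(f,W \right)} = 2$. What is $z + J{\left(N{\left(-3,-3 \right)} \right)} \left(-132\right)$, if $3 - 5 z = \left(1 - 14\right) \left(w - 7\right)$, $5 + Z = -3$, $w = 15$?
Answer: $\frac{9347}{5} \approx 1869.4$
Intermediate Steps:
$Z = -8$ ($Z = -5 - 3 = -8$)
$J{\left(M \right)} = -14$ ($J{\left(M \right)} = -6 - 8 = -14$)
$z = \frac{107}{5}$ ($z = \frac{3}{5} - \frac{\left(1 - 14\right) \left(15 - 7\right)}{5} = \frac{3}{5} - \frac{\left(-13\right) 8}{5} = \frac{3}{5} - - \frac{104}{5} = \frac{3}{5} + \frac{104}{5} = \frac{107}{5} \approx 21.4$)
$z + J{\left(N{\left(-3,-3 \right)} \right)} \left(-132\right) = \frac{107}{5} - -1848 = \frac{107}{5} + 1848 = \frac{9347}{5}$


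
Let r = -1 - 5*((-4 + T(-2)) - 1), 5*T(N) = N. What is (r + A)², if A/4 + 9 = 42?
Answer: 24964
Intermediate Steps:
A = 132 (A = -36 + 4*42 = -36 + 168 = 132)
T(N) = N/5
r = 26 (r = -1 - 5*((-4 + (⅕)*(-2)) - 1) = -1 - 5*((-4 - ⅖) - 1) = -1 - 5*(-22/5 - 1) = -1 - 5*(-27/5) = -1 + 27 = 26)
(r + A)² = (26 + 132)² = 158² = 24964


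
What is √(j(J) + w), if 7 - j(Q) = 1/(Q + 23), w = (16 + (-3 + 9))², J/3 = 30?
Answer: √6269466/113 ≈ 22.158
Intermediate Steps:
J = 90 (J = 3*30 = 90)
w = 484 (w = (16 + 6)² = 22² = 484)
j(Q) = 7 - 1/(23 + Q) (j(Q) = 7 - 1/(Q + 23) = 7 - 1/(23 + Q))
√(j(J) + w) = √((160 + 7*90)/(23 + 90) + 484) = √((160 + 630)/113 + 484) = √((1/113)*790 + 484) = √(790/113 + 484) = √(55482/113) = √6269466/113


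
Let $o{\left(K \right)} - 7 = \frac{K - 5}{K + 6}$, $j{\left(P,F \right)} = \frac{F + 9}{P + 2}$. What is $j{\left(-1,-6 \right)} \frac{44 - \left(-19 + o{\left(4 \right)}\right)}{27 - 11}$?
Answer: $\frac{1683}{160} \approx 10.519$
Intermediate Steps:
$j{\left(P,F \right)} = \frac{9 + F}{2 + P}$
$o{\left(K \right)} = 7 + \frac{-5 + K}{6 + K}$ ($o{\left(K \right)} = 7 + \frac{K - 5}{K + 6} = 7 + \frac{-5 + K}{6 + K}$)
$j{\left(-1,-6 \right)} \frac{44 - \left(-19 + o{\left(4 \right)}\right)}{27 - 11} = \frac{9 - 6}{2 - 1} \frac{44 + \left(19 - \frac{37 + 8 \cdot 4}{6 + 4}\right)}{27 - 11} = 1^{-1} \cdot 3 \frac{44 + \left(19 - \frac{37 + 32}{10}\right)}{16} = 1 \cdot 3 \left(44 + \left(19 - \frac{1}{10} \cdot 69\right)\right) \frac{1}{16} = 3 \left(44 + \left(19 - \frac{69}{10}\right)\right) \frac{1}{16} = 3 \left(44 + \frac{121}{10}\right) \frac{1}{16} = 3 \cdot \frac{561}{10} \cdot \frac{1}{16} = 3 \cdot \frac{561}{160} = \frac{1683}{160}$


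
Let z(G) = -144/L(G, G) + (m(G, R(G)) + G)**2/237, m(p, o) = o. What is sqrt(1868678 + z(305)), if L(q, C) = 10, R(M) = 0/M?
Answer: sqrt(2624575316835)/1185 ≈ 1367.1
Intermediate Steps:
R(M) = 0
z(G) = -72/5 + G**2/237 (z(G) = -144/10 + (0 + G)**2/237 = -144*1/10 + G**2*(1/237) = -72/5 + G**2/237)
sqrt(1868678 + z(305)) = sqrt(1868678 + (-72/5 + (1/237)*305**2)) = sqrt(1868678 + (-72/5 + (1/237)*93025)) = sqrt(1868678 + (-72/5 + 93025/237)) = sqrt(1868678 + 448061/1185) = sqrt(2214831491/1185) = sqrt(2624575316835)/1185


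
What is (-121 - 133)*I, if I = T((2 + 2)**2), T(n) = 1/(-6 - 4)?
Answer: 127/5 ≈ 25.400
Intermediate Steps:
T(n) = -1/10 (T(n) = 1/(-10) = -1/10)
I = -1/10 ≈ -0.10000
(-121 - 133)*I = (-121 - 133)*(-1/10) = -254*(-1/10) = 127/5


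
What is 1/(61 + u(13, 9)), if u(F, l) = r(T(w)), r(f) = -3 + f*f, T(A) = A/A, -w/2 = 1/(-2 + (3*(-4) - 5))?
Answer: 1/59 ≈ 0.016949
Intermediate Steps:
w = 2/19 (w = -2/(-2 + (3*(-4) - 5)) = -2/(-2 + (-12 - 5)) = -2/(-2 - 17) = -2/(-19) = -2*(-1/19) = 2/19 ≈ 0.10526)
T(A) = 1
r(f) = -3 + f**2
u(F, l) = -2 (u(F, l) = -3 + 1**2 = -3 + 1 = -2)
1/(61 + u(13, 9)) = 1/(61 - 2) = 1/59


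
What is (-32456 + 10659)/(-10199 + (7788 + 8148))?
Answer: -21797/5737 ≈ -3.7994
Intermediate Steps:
(-32456 + 10659)/(-10199 + (7788 + 8148)) = -21797/(-10199 + 15936) = -21797/5737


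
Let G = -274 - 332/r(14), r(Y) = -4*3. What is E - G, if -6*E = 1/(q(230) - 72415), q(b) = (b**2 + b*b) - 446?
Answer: 16227947/65878 ≈ 246.33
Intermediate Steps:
r(Y) = -12
q(b) = -446 + 2*b**2 (q(b) = (b**2 + b**2) - 446 = 2*b**2 - 446 = -446 + 2*b**2)
G = -739/3 (G = -274 - 332/(-12) = -274 - 1/12*(-332) = -274 + 83/3 = -739/3 ≈ -246.33)
E = -1/197634 (E = -1/(6*((-446 + 2*230**2) - 72415)) = -1/(6*((-446 + 2*52900) - 72415)) = -1/(6*((-446 + 105800) - 72415)) = -1/(6*(105354 - 72415)) = -1/6/32939 = -1/6*1/32939 = -1/197634 ≈ -5.0599e-6)
E - G = -1/197634 - 1*(-739/3) = -1/197634 + 739/3 = 16227947/65878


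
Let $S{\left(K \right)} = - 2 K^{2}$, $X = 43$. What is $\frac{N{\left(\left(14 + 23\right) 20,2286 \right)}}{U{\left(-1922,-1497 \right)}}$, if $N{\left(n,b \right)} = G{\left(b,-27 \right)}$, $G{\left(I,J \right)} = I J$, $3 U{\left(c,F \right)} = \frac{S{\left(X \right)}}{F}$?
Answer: $- \frac{138596751}{1849} \approx -74958.0$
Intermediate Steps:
$U{\left(c,F \right)} = - \frac{3698}{3 F}$ ($U{\left(c,F \right)} = \frac{- 2 \cdot 43^{2} \frac{1}{F}}{3} = \frac{\left(-2\right) 1849 \frac{1}{F}}{3} = \frac{\left(-3698\right) \frac{1}{F}}{3} = - \frac{3698}{3 F}$)
$N{\left(n,b \right)} = - 27 b$ ($N{\left(n,b \right)} = b \left(-27\right) = - 27 b$)
$\frac{N{\left(\left(14 + 23\right) 20,2286 \right)}}{U{\left(-1922,-1497 \right)}} = \frac{\left(-27\right) 2286}{\left(- \frac{3698}{3}\right) \frac{1}{-1497}} = - \frac{61722}{\left(- \frac{3698}{3}\right) \left(- \frac{1}{1497}\right)} = - \frac{61722}{\frac{3698}{4491}} = \left(-61722\right) \frac{4491}{3698} = - \frac{138596751}{1849}$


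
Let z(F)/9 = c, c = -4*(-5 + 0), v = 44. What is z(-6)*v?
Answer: 7920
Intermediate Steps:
c = 20 (c = -4*(-5) = 20)
z(F) = 180 (z(F) = 9*20 = 180)
z(-6)*v = 180*44 = 7920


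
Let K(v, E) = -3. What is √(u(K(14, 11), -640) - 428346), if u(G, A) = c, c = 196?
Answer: 5*I*√17126 ≈ 654.33*I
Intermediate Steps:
u(G, A) = 196
√(u(K(14, 11), -640) - 428346) = √(196 - 428346) = √(-428150) = 5*I*√17126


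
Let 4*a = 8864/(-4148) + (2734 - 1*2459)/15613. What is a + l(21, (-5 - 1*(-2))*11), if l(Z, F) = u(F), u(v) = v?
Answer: -2171483125/64762724 ≈ -33.530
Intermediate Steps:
l(Z, F) = F
a = -34313233/64762724 (a = (8864/(-4148) + (2734 - 1*2459)/15613)/4 = (8864*(-1/4148) + (2734 - 2459)*(1/15613))/4 = (-2216/1037 + 275*(1/15613))/4 = (-2216/1037 + 275/15613)/4 = (¼)*(-34313233/16190681) = -34313233/64762724 ≈ -0.52983)
a + l(21, (-5 - 1*(-2))*11) = -34313233/64762724 + (-5 - 1*(-2))*11 = -34313233/64762724 + (-5 + 2)*11 = -34313233/64762724 - 3*11 = -34313233/64762724 - 33 = -2171483125/64762724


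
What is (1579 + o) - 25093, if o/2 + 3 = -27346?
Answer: -78212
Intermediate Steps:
o = -54698 (o = -6 + 2*(-27346) = -6 - 54692 = -54698)
(1579 + o) - 25093 = (1579 - 54698) - 25093 = -53119 - 25093 = -78212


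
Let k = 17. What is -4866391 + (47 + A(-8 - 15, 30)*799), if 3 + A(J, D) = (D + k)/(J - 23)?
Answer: -223999639/46 ≈ -4.8696e+6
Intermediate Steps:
A(J, D) = -3 + (17 + D)/(-23 + J) (A(J, D) = -3 + (D + 17)/(J - 23) = -3 + (17 + D)/(-23 + J))
-4866391 + (47 + A(-8 - 15, 30)*799) = -4866391 + (47 + ((86 + 30 - 3*(-8 - 15))/(-23 + (-8 - 15)))*799) = -4866391 + (47 + ((86 + 30 - 3*(-23))/(-23 - 23))*799) = -4866391 + (47 + ((86 + 30 + 69)/(-46))*799) = -4866391 + (47 - 1/46*185*799) = -4866391 + (47 - 185/46*799) = -4866391 + (47 - 147815/46) = -4866391 - 145653/46 = -223999639/46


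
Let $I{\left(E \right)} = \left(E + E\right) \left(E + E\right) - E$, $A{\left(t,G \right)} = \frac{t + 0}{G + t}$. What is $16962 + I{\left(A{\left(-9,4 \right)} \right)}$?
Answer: $\frac{424329}{25} \approx 16973.0$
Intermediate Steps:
$A{\left(t,G \right)} = \frac{t}{G + t}$
$I{\left(E \right)} = - E + 4 E^{2}$ ($I{\left(E \right)} = 2 E 2 E - E = 4 E^{2} - E = - E + 4 E^{2}$)
$16962 + I{\left(A{\left(-9,4 \right)} \right)} = 16962 + - \frac{9}{4 - 9} \left(-1 + 4 \left(- \frac{9}{4 - 9}\right)\right) = 16962 + - \frac{9}{-5} \left(-1 + 4 \left(- \frac{9}{-5}\right)\right) = 16962 + \left(-9\right) \left(- \frac{1}{5}\right) \left(-1 + 4 \left(\left(-9\right) \left(- \frac{1}{5}\right)\right)\right) = 16962 + \frac{9 \left(-1 + 4 \cdot \frac{9}{5}\right)}{5} = 16962 + \frac{9 \left(-1 + \frac{36}{5}\right)}{5} = 16962 + \frac{9}{5} \cdot \frac{31}{5} = 16962 + \frac{279}{25} = \frac{424329}{25}$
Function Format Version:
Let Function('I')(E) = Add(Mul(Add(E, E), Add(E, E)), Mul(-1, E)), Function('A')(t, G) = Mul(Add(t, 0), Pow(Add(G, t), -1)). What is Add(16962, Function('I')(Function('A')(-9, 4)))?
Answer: Rational(424329, 25) ≈ 16973.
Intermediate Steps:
Function('A')(t, G) = Mul(t, Pow(Add(G, t), -1))
Function('I')(E) = Add(Mul(-1, E), Mul(4, Pow(E, 2))) (Function('I')(E) = Add(Mul(Mul(2, E), Mul(2, E)), Mul(-1, E)) = Add(Mul(4, Pow(E, 2)), Mul(-1, E)) = Add(Mul(-1, E), Mul(4, Pow(E, 2))))
Add(16962, Function('I')(Function('A')(-9, 4))) = Add(16962, Mul(Mul(-9, Pow(Add(4, -9), -1)), Add(-1, Mul(4, Mul(-9, Pow(Add(4, -9), -1)))))) = Add(16962, Mul(Mul(-9, Pow(-5, -1)), Add(-1, Mul(4, Mul(-9, Pow(-5, -1)))))) = Add(16962, Mul(Mul(-9, Rational(-1, 5)), Add(-1, Mul(4, Mul(-9, Rational(-1, 5)))))) = Add(16962, Mul(Rational(9, 5), Add(-1, Mul(4, Rational(9, 5))))) = Add(16962, Mul(Rational(9, 5), Add(-1, Rational(36, 5)))) = Add(16962, Mul(Rational(9, 5), Rational(31, 5))) = Add(16962, Rational(279, 25)) = Rational(424329, 25)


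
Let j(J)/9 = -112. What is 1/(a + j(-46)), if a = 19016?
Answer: 1/18008 ≈ 5.5531e-5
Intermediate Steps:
j(J) = -1008 (j(J) = 9*(-112) = -1008)
1/(a + j(-46)) = 1/(19016 - 1008) = 1/18008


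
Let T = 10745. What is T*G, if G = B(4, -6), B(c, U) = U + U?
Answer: -128940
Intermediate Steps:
B(c, U) = 2*U
G = -12 (G = 2*(-6) = -12)
T*G = 10745*(-12) = -128940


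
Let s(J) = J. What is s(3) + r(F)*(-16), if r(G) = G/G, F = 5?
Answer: -13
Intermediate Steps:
r(G) = 1
s(3) + r(F)*(-16) = 3 + 1*(-16) = 3 - 16 = -13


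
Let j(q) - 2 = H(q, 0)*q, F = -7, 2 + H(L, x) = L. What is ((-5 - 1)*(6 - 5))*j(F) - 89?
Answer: -479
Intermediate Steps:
H(L, x) = -2 + L
j(q) = 2 + q*(-2 + q) (j(q) = 2 + (-2 + q)*q = 2 + q*(-2 + q))
((-5 - 1)*(6 - 5))*j(F) - 89 = ((-5 - 1)*(6 - 5))*(2 - 7*(-2 - 7)) - 89 = (-6*1)*(2 - 7*(-9)) - 89 = -6*(2 + 63) - 89 = -6*65 - 89 = -390 - 89 = -479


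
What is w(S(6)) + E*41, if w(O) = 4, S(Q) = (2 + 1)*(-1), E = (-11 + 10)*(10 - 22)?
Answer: 496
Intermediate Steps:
E = 12 (E = -1*(-12) = 12)
S(Q) = -3 (S(Q) = 3*(-1) = -3)
w(S(6)) + E*41 = 4 + 12*41 = 4 + 492 = 496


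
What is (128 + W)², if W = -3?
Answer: 15625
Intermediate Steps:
(128 + W)² = (128 - 3)² = 125² = 15625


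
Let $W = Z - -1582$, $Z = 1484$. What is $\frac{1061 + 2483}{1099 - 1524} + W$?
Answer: $\frac{1299506}{425} \approx 3057.7$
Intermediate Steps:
$W = 3066$ ($W = 1484 - -1582 = 1484 + 1582 = 3066$)
$\frac{1061 + 2483}{1099 - 1524} + W = \frac{1061 + 2483}{1099 - 1524} + 3066 = \frac{3544}{-425} + 3066 = 3544 \left(- \frac{1}{425}\right) + 3066 = - \frac{3544}{425} + 3066 = \frac{1299506}{425}$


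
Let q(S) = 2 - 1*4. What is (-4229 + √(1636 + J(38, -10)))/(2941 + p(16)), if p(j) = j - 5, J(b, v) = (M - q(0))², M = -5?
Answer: -4229/2952 + √1645/2952 ≈ -1.4188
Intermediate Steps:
q(S) = -2 (q(S) = 2 - 4 = -2)
J(b, v) = 9 (J(b, v) = (-5 - 1*(-2))² = (-5 + 2)² = (-3)² = 9)
p(j) = -5 + j
(-4229 + √(1636 + J(38, -10)))/(2941 + p(16)) = (-4229 + √(1636 + 9))/(2941 + (-5 + 16)) = (-4229 + √1645)/(2941 + 11) = (-4229 + √1645)/2952 = (-4229 + √1645)*(1/2952) = -4229/2952 + √1645/2952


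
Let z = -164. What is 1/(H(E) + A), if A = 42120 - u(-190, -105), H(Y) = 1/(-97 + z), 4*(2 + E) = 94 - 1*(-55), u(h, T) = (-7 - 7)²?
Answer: 261/10942163 ≈ 2.3853e-5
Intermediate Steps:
u(h, T) = 196 (u(h, T) = (-14)² = 196)
E = 141/4 (E = -2 + (94 - 1*(-55))/4 = -2 + (94 + 55)/4 = -2 + (¼)*149 = -2 + 149/4 = 141/4 ≈ 35.250)
H(Y) = -1/261 (H(Y) = 1/(-97 - 164) = 1/(-261) = -1/261)
A = 41924 (A = 42120 - 1*196 = 42120 - 196 = 41924)
1/(H(E) + A) = 1/(-1/261 + 41924) = 1/(10942163/261) = 261/10942163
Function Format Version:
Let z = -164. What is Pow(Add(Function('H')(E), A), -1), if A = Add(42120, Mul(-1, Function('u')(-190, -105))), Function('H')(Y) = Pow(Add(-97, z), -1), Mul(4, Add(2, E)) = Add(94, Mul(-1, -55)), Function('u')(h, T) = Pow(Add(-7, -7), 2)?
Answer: Rational(261, 10942163) ≈ 2.3853e-5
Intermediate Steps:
Function('u')(h, T) = 196 (Function('u')(h, T) = Pow(-14, 2) = 196)
E = Rational(141, 4) (E = Add(-2, Mul(Rational(1, 4), Add(94, Mul(-1, -55)))) = Add(-2, Mul(Rational(1, 4), Add(94, 55))) = Add(-2, Mul(Rational(1, 4), 149)) = Add(-2, Rational(149, 4)) = Rational(141, 4) ≈ 35.250)
Function('H')(Y) = Rational(-1, 261) (Function('H')(Y) = Pow(Add(-97, -164), -1) = Pow(-261, -1) = Rational(-1, 261))
A = 41924 (A = Add(42120, Mul(-1, 196)) = Add(42120, -196) = 41924)
Pow(Add(Function('H')(E), A), -1) = Pow(Add(Rational(-1, 261), 41924), -1) = Pow(Rational(10942163, 261), -1) = Rational(261, 10942163)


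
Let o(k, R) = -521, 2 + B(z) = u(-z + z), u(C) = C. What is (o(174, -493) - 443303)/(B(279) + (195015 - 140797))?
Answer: -55478/6777 ≈ -8.1862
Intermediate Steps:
B(z) = -2 (B(z) = -2 + (-z + z) = -2 + 0 = -2)
(o(174, -493) - 443303)/(B(279) + (195015 - 140797)) = (-521 - 443303)/(-2 + (195015 - 140797)) = -443824/(-2 + 54218) = -443824/54216 = -443824*1/54216 = -55478/6777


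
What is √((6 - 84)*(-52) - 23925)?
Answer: I*√19869 ≈ 140.96*I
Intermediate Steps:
√((6 - 84)*(-52) - 23925) = √(-78*(-52) - 23925) = √(4056 - 23925) = √(-19869) = I*√19869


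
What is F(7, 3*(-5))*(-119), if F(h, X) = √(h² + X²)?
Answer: -119*√274 ≈ -1969.8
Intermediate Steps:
F(h, X) = √(X² + h²)
F(7, 3*(-5))*(-119) = √((3*(-5))² + 7²)*(-119) = √((-15)² + 49)*(-119) = √(225 + 49)*(-119) = √274*(-119) = -119*√274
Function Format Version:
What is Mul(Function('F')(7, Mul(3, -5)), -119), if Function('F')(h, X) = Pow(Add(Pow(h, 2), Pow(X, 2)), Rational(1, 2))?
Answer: Mul(-119, Pow(274, Rational(1, 2))) ≈ -1969.8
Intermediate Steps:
Function('F')(h, X) = Pow(Add(Pow(X, 2), Pow(h, 2)), Rational(1, 2))
Mul(Function('F')(7, Mul(3, -5)), -119) = Mul(Pow(Add(Pow(Mul(3, -5), 2), Pow(7, 2)), Rational(1, 2)), -119) = Mul(Pow(Add(Pow(-15, 2), 49), Rational(1, 2)), -119) = Mul(Pow(Add(225, 49), Rational(1, 2)), -119) = Mul(Pow(274, Rational(1, 2)), -119) = Mul(-119, Pow(274, Rational(1, 2)))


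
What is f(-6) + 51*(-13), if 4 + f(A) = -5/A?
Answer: -3997/6 ≈ -666.17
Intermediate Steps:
f(A) = -4 - 5/A
f(-6) + 51*(-13) = (-4 - 5/(-6)) + 51*(-13) = (-4 - 5*(-⅙)) - 663 = (-4 + ⅚) - 663 = -19/6 - 663 = -3997/6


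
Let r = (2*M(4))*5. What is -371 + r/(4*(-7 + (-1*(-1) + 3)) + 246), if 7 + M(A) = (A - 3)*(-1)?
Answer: -43447/117 ≈ -371.34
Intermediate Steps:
M(A) = -4 - A (M(A) = -7 + (A - 3)*(-1) = -7 + (-3 + A)*(-1) = -7 + (3 - A) = -4 - A)
r = -80 (r = (2*(-4 - 1*4))*5 = (2*(-4 - 4))*5 = (2*(-8))*5 = -16*5 = -80)
-371 + r/(4*(-7 + (-1*(-1) + 3)) + 246) = -371 - 80/(4*(-7 + (-1*(-1) + 3)) + 246) = -371 - 80/(4*(-7 + (1 + 3)) + 246) = -371 - 80/(4*(-7 + 4) + 246) = -371 - 80/(4*(-3) + 246) = -371 - 80/(-12 + 246) = -371 - 80/234 = -371 - 80*1/234 = -371 - 40/117 = -43447/117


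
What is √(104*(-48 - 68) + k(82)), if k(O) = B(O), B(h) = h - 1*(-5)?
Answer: I*√11977 ≈ 109.44*I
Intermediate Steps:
B(h) = 5 + h (B(h) = h + 5 = 5 + h)
k(O) = 5 + O
√(104*(-48 - 68) + k(82)) = √(104*(-48 - 68) + (5 + 82)) = √(104*(-116) + 87) = √(-12064 + 87) = √(-11977) = I*√11977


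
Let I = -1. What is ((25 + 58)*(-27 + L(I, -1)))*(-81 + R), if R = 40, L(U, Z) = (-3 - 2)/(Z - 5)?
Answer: 534271/6 ≈ 89045.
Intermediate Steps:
L(U, Z) = -5/(-5 + Z)
((25 + 58)*(-27 + L(I, -1)))*(-81 + R) = ((25 + 58)*(-27 - 5/(-5 - 1)))*(-81 + 40) = (83*(-27 - 5/(-6)))*(-41) = (83*(-27 - 5*(-⅙)))*(-41) = (83*(-27 + ⅚))*(-41) = (83*(-157/6))*(-41) = -13031/6*(-41) = 534271/6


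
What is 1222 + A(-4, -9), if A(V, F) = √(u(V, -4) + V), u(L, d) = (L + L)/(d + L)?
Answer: 1222 + I*√3 ≈ 1222.0 + 1.732*I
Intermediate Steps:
u(L, d) = 2*L/(L + d) (u(L, d) = (2*L)/(L + d) = 2*L/(L + d))
A(V, F) = √(V + 2*V/(-4 + V)) (A(V, F) = √(2*V/(V - 4) + V) = √(2*V/(-4 + V) + V) = √(V + 2*V/(-4 + V)))
1222 + A(-4, -9) = 1222 + √(-4*(-2 - 4)/(-4 - 4)) = 1222 + √(-4*(-6)/(-8)) = 1222 + √(-4*(-⅛)*(-6)) = 1222 + √(-3) = 1222 + I*√3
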